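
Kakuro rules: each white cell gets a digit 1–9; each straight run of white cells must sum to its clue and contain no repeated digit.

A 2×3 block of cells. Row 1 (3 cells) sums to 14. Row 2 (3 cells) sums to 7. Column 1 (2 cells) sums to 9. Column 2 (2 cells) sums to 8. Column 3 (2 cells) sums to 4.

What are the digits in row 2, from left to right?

7 in 3 cells must be {1,2,4}; 4 in 2 cells must be {1,3}.
The 7 across and the 4 down share only 1, so (2,3) = 1.
(1,3) = 4 − 1 = 3 completes the 4 down.
Given what's placed, (2,2) must be 2 to fit the 7 across and 8 down.
(1,2) = 8 − 2 = 6 completes the 8 down.
(2,1) = 7 − 3 = 4 completes the 7 across.
(1,1) = 14 − 9 = 5 completes the 14 across.

4, 2, 1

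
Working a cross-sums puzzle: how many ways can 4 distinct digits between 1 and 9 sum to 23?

9

4 distinct digits from 1–9 sum between 10 and 30.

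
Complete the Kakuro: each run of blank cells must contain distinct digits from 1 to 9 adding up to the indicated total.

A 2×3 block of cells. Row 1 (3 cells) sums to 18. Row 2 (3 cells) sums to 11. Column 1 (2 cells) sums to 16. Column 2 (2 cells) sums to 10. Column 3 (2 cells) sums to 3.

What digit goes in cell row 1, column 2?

16 in 2 cells must be {7,9}; 3 in 2 cells must be {1,2}.
The 11 across and the 16 down share only 7, so (2,1) = 7.
Given what's placed, (2,3) must be 1 to fit the 11 across and 3 down.
(1,1) = 16 − 7 = 9 completes the 16 down.
(1,3) = 3 − 1 = 2 completes the 3 down.
(2,2) = 11 − 8 = 3 completes the 11 across.
(1,2) = 18 − 11 = 7 completes the 18 across.

7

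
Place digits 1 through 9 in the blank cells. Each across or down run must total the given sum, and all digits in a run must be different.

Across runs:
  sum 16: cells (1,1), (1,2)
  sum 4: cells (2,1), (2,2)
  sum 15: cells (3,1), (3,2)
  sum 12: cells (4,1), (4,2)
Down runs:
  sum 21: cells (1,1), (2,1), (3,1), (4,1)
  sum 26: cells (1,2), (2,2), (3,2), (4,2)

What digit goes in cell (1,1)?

16 in 2 cells must be {7,9}; 4 in 2 cells must be {1,3}.
Only 3 fits (2,2) under both its across sum 4 and down sum 26.
Given what's placed, (1,2) must be 9 to fit the 16 across and 26 down.
(2,1) = 4 − 3 = 1 completes the 4 across.
(4,2) = 8: the only remaining digit allowed by both the 12 across and the 26 down.
(1,1) = 16 − 9 = 7 completes the 16 across.

7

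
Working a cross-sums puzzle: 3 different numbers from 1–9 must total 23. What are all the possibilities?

3 distinct digits from 1–9 sum between 6 and 24.
Only one set works: {6,8,9}.

{6,8,9}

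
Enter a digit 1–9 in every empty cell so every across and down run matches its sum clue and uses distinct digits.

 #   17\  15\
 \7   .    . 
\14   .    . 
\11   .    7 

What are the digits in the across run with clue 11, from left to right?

4 7

R3C1 = 11 − 7 = 4 completes the 11 across.
No cell is forced outright now. R1C1 can only be 5 or 6 (the digits allowed by both its 7 across and its 17 down). If R1C1 = 6: then R1C2 would have to be in {1} for the 7 across but in {2,3,5,6} for the 15 down — contradiction. So R1C1 = 5.
R1C2 = 7 − 5 = 2 completes the 7 across.
R2C1 = 17 − 9 = 8 completes the 17 down.
R2C2 = 14 − 8 = 6 completes the 14 across.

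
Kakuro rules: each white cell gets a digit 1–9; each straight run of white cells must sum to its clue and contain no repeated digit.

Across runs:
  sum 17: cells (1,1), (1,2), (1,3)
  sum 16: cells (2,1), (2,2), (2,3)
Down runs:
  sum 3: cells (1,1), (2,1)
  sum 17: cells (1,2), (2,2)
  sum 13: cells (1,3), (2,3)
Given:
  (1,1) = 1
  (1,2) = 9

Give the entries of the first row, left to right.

1, 9, 7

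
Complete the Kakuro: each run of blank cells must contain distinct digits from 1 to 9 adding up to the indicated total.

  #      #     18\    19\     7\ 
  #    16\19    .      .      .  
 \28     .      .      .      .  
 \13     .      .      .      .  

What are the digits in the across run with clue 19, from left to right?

8 9 2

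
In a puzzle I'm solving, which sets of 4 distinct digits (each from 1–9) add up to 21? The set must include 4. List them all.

{1,4,7,9}; {2,4,6,9}; {2,4,7,8}; {3,4,5,9}; {3,4,6,8}

4 distinct digits from 1–9 sum between 10 and 30.
Keeping only sets containing 4.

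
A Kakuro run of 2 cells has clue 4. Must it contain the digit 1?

Yes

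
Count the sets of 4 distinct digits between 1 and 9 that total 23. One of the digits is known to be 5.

4 distinct digits from 1–9 sum between 10 and 30.
Keeping only sets containing 5.
Enumerating: {1,5,8,9}, {2,5,7,9}, {3,5,6,9}, {3,5,7,8}, {4,5,6,8}.

5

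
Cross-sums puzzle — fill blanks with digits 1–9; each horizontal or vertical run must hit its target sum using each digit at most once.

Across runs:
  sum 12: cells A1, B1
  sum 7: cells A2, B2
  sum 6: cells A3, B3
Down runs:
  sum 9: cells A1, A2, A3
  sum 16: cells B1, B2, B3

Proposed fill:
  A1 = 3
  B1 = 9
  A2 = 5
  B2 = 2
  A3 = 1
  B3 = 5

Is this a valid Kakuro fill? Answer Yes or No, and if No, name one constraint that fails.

Across: 3+9=12; 5+2=7; 1+5=6. Down: 3+5+1=9; 9+2+5=16. No digit repeats within any run.

Yes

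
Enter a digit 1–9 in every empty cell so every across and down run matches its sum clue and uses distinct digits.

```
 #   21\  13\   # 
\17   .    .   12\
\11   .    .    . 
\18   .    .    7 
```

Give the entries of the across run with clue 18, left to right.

8 3 7

17 in 2 cells must be {8,9}.
R2C3 = 12 − 7 = 5 completes the 12 down.
R2C1 = 4: the only remaining digit allowed by both the 11 across and the 21 down.
R2C2 = 11 − 9 = 2 completes the 11 across.
Given what's placed, R1C2 must be 8 to fit the 17 across and 13 down.
R3C2 = 13 − 10 = 3 completes the 13 down.
R1C1 = 17 − 8 = 9 completes the 17 across.
R3C1 = 18 − 10 = 8 completes the 18 across.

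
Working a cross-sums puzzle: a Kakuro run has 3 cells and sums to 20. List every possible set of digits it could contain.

3 distinct digits from 1–9 sum between 6 and 24.

{3,8,9}; {4,7,9}; {5,6,9}; {5,7,8}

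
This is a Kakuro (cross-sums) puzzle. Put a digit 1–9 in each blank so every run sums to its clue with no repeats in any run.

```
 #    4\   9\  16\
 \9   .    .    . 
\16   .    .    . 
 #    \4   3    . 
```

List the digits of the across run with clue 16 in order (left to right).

3, 4, 9

4 in 2 cells must be {1,3}.
R3C3 = 4 − 3 = 1 completes the 4 across.
R1C3 = 6: the only remaining digit allowed by both the 9 across and the 16 down.
R2C3 = 16 − 7 = 9 completes the 16 down.
R1C1 = 1: the only remaining digit allowed by both the 9 across and the 4 down.
R1C2 = 9 − 7 = 2 completes the 9 across.
R2C1 = 4 − 1 = 3 completes the 4 down.
R2C2 = 16 − 12 = 4 completes the 16 across.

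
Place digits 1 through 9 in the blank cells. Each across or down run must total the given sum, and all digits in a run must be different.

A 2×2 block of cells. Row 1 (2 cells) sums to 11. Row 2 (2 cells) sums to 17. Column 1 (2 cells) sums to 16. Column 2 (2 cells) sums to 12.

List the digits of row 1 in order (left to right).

7 4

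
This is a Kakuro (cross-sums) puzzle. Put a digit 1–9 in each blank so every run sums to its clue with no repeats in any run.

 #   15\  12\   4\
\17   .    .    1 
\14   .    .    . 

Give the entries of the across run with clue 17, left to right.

4 in 2 cells must be {1,3}.
R2C3 = 4 − 1 = 3 completes the 4 down.
Nothing is forced directly, so branch on R1C1, whose candidates are 7 or 9. If R1C1 = 7: that forces R1C2 = 9, after which R2C1 would have to be in {2,4,5,6,7,9} for the 14 across but in {8} for the 15 down — contradiction. So R1C1 = 9.
R1C2 = 17 − 10 = 7 completes the 17 across.
R2C1 = 15 − 9 = 6 completes the 15 down.
R2C2 = 14 − 9 = 5 completes the 14 across.

9, 7, 1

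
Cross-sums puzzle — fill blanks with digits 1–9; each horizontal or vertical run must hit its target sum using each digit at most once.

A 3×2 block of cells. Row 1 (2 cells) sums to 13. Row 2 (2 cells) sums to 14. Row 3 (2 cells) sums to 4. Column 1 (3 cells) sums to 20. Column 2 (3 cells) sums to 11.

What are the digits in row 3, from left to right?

3 1

4 in 2 cells must be {1,3}.
The 4 across and the 20 down share only 3, so (3,1) = 3.
(3,2) = 4 − 3 = 1 completes the 4 across.
Nothing is forced directly, so branch on (1,1), whose candidates are 8 or 9. If (1,1) = 8: then (1,2) would have to be in {5} for the 13 across but in {2,3,4,6,7,8} for the 11 down — contradiction. So (1,1) = 9.
(1,2) = 13 − 9 = 4 completes the 13 across.
(2,1) = 20 − 12 = 8 completes the 20 down.
(2,2) = 14 − 8 = 6 completes the 14 across.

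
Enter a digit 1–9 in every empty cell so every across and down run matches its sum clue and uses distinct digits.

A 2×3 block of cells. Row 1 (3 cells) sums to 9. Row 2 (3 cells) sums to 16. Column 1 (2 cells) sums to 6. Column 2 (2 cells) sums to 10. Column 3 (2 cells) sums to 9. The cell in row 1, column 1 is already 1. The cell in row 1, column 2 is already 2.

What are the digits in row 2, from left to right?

5 8 3

(1,3) = 9 − 3 = 6 completes the 9 across.
(2,1) = 6 − 1 = 5 completes the 6 down.
(2,2) = 10 − 2 = 8 completes the 10 down.
(2,3) = 16 − 13 = 3 completes the 16 across.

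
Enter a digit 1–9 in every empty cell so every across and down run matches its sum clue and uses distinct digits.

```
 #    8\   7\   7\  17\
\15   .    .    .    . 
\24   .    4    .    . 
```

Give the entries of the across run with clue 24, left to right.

7 4 5 8

17 in 2 cells must be {8,9}.
R1C2 = 7 − 4 = 3 completes the 7 down.
R1C4 = 9: the only remaining digit allowed by both the 15 across and the 17 down.
R2C4 = 17 − 9 = 8 completes the 17 down.
Nothing is forced directly, so branch on R2C3, whose candidates are 3 or 5. If R2C3 = 3: then R1C3 would have to be in {1,2} for the 15 across but in {4} for the 7 down — contradiction. So R2C3 = 5.
R1C3 = 7 − 5 = 2 completes the 7 down.
R2C1 = 24 − 17 = 7 completes the 24 across.
R1C1 = 15 − 14 = 1 completes the 15 across.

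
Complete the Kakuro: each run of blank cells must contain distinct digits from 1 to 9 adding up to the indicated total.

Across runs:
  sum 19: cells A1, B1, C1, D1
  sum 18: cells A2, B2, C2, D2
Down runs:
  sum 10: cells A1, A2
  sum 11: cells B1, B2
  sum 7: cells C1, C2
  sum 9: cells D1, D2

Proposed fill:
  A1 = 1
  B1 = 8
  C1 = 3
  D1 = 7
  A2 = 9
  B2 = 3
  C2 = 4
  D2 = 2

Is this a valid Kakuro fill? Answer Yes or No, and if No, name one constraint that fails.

Across: 1+8+3+7=19; 9+3+4+2=18. Down: 1+9=10; 8+3=11; 3+4=7; 7+2=9. No digit repeats within any run.

Yes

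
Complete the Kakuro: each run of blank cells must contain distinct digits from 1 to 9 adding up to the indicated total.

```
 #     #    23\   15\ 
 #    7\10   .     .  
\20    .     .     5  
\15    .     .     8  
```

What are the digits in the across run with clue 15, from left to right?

23 in 3 cells must be {6,8,9}.
R1C3 = 15 − 13 = 2 completes the 15 down.
R2C1 = 6: the only remaining digit allowed by both the 20 across and the 7 down.
R2C2 = 20 − 11 = 9 completes the 20 across.
R3C1 = 7 − 6 = 1 completes the 7 down.
R3C2 = 15 − 9 = 6 completes the 15 across.
R1C2 = 10 − 2 = 8 completes the 10 across.

1 6 8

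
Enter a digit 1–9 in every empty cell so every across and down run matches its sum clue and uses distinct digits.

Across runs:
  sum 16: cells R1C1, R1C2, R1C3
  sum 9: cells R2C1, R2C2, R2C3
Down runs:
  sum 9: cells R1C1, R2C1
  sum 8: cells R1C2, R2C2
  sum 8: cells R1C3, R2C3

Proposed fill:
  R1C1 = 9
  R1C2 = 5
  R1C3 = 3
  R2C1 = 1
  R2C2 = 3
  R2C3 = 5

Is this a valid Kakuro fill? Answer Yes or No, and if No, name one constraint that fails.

No — the down run R1C1–R2C1 sums to 10, not 9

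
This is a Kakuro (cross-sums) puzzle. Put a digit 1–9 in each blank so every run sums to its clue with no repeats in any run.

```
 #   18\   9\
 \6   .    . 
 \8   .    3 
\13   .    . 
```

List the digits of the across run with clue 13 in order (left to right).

9 4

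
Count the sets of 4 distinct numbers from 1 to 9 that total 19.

11

4 distinct digits from 1–9 sum between 10 and 30.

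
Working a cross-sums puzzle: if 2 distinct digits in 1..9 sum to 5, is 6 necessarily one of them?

No

Counterexample: {1,4} sums to 5 without using 6.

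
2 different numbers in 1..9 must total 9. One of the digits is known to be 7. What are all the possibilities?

2 distinct digits from 1–9 sum between 3 and 17.
Keeping only sets containing 7.
Only one set works: {2,7}.

{2,7}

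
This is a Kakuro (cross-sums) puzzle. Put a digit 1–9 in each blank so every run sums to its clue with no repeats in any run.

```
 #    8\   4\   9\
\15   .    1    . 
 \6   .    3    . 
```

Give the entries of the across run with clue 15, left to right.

6 1 8

6 in 3 cells must be {1,2,3}; 4 in 2 cells must be {1,3}.
No cell is forced outright now. R1C1 can only be 5 or 6 (the digits allowed by both its 15 across and its 8 down). If R1C1 = 5: then R1C3 would have to be in {9} for the 15 across but in {1,2,3,4,5,6,7,8} for the 9 down — contradiction. So R1C1 = 6.
R1C3 = 15 − 7 = 8 completes the 15 across.
R2C1 = 8 − 6 = 2 completes the 8 down.
R2C3 = 6 − 5 = 1 completes the 6 across.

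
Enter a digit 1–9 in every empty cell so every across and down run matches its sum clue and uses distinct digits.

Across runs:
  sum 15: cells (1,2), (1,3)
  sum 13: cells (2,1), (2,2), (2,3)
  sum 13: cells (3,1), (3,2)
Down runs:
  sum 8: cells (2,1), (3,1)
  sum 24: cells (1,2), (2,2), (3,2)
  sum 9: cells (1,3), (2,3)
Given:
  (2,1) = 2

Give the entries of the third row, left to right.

6 7

24 in 3 cells must be {7,8,9}.
(3,1) = 8 − 2 = 6 completes the 8 down.
(3,2) = 13 − 6 = 7 completes the 13 across.
Given what's placed, (2,2) must be 8 to fit the 13 across and 24 down.
(2,3) = 13 − 10 = 3 completes the 13 across.
(1,2) = 24 − 15 = 9 completes the 24 down.
(1,3) = 15 − 9 = 6 completes the 15 across.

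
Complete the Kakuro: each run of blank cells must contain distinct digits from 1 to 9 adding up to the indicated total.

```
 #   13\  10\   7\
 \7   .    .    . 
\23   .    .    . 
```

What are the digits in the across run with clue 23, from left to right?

9, 8, 6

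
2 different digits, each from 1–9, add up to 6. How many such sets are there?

2 distinct digits from 1–9 sum between 3 and 17.
Enumerating: {1,5}, {2,4}.

2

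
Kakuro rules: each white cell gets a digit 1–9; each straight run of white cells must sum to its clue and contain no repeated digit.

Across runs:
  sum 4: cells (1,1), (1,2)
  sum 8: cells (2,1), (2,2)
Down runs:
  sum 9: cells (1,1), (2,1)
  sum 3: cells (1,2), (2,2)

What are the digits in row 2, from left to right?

6, 2

4 in 2 cells must be {1,3}; 3 in 2 cells must be {1,2}.
The 4 across and the 3 down share only 1, so (1,2) = 1.
(2,2) = 3 − 1 = 2 completes the 3 down.
(1,1) = 4 − 1 = 3 completes the 4 across.
(2,1) = 8 − 2 = 6 completes the 8 across.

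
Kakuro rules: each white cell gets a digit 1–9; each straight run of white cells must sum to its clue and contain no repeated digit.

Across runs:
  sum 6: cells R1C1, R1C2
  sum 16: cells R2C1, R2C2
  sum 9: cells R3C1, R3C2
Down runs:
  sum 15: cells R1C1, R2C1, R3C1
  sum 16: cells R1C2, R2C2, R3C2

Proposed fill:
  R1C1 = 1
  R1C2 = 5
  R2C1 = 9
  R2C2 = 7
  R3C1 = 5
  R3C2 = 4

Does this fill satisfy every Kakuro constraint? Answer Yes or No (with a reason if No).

Yes

Across: 1+5=6; 9+7=16; 5+4=9. Down: 1+9+5=15; 5+7+4=16. No digit repeats within any run.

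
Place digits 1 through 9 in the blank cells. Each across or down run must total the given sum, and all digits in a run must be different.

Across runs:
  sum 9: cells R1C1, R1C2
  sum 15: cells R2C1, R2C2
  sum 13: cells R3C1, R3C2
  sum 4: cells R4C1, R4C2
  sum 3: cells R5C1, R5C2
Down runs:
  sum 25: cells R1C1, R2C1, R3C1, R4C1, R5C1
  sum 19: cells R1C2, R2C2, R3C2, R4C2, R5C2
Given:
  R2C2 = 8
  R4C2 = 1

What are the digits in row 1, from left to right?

6 3

4 in 2 cells must be {1,3}; 3 in 2 cells must be {1,2}.
R2C1 = 15 − 8 = 7 completes the 15 across.
Given what's placed, R3C2 must be 5 to fit the 13 across and 19 down.
R4C1 = 4 − 1 = 3 completes the 4 across.
Given what's placed, R5C2 must be 2 to fit the 3 across and 19 down.
R1C2 = 19 − 16 = 3 completes the 19 down.
R3C1 = 13 − 5 = 8 completes the 13 across.
R5C1 = 3 − 2 = 1 completes the 3 across.
R1C1 = 9 − 3 = 6 completes the 9 across.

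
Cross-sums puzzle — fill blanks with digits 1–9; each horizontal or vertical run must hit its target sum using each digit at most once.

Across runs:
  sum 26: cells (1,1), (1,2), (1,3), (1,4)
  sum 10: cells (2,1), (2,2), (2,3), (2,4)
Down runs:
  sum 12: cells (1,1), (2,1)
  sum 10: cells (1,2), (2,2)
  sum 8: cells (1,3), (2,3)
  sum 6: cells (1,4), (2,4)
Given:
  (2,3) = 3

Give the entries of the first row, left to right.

10 in 4 cells must be {1,2,3,4}.
(1,3) = 8 − 3 = 5 completes the 8 down.
Given what's placed, (1,4) must be 4 to fit the 26 across and 6 down.
(2,1) = 4: the only remaining digit allowed by both the 10 across and the 12 down.
(2,4) = 6 − 4 = 2 completes the 6 down.
(1,1) = 12 − 4 = 8 completes the 12 down.
(1,2) = 26 − 17 = 9 completes the 26 across.
(2,2) = 10 − 9 = 1 completes the 10 across.

8, 9, 5, 4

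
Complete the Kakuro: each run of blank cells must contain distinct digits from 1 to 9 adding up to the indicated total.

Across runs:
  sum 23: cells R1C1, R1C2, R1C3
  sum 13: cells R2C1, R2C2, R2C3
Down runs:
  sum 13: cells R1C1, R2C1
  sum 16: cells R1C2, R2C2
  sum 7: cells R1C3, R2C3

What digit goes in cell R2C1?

5

23 in 3 cells must be {6,8,9}; 16 in 2 cells must be {7,9}.
The 23 across and the 16 down share only 9, so R1C2 = 9.
Given what's placed, R1C3 must be 6 to fit the 23 across and 7 down.
R2C2 = 16 − 9 = 7 completes the 16 down.
R2C3 = 7 − 6 = 1 completes the 7 down.
R1C1 = 23 − 15 = 8 completes the 23 across.
R2C1 = 13 − 8 = 5 completes the 13 across.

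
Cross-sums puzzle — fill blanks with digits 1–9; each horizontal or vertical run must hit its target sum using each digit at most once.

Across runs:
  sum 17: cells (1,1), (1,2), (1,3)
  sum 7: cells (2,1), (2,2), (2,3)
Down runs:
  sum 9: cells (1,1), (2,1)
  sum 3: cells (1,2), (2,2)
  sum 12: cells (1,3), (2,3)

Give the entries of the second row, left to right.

7 in 3 cells must be {1,2,4}; 3 in 2 cells must be {1,2}.
The 7 across and the 12 down share only 4, so (2,3) = 4.
(1,3) = 12 − 4 = 8 completes the 12 down.
Given what's placed, (1,2) must be 2 to fit the 17 across and 3 down.
(2,2) = 3 − 2 = 1 completes the 3 down.
(1,1) = 17 − 10 = 7 completes the 17 across.
(2,1) = 7 − 5 = 2 completes the 7 across.

2, 1, 4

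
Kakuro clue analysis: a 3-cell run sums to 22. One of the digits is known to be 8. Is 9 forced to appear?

Yes

The only way to make 22 from 3 distinct digits under that restriction is {5,8,9}, which contains 9.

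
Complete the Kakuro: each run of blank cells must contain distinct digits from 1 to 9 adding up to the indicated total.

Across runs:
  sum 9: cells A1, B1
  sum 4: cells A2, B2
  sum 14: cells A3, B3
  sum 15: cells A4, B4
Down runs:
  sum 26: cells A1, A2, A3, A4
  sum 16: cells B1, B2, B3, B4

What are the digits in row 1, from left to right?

4 in 2 cells must be {1,3}.
Only 3 fits A2 under both its across sum 4 and down sum 26.
B2 = 4 − 3 = 1 completes the 4 across.
Nothing is forced directly, so branch on A1, whose candidates are 6 or 8. If A1 = 8: then B1 would have to be in {1} for the 9 across but in {2,3,4,5,6,7,8,9} for the 16 down — contradiction. So A1 = 6.
B1 = 9 − 6 = 3 completes the 9 across.

6, 3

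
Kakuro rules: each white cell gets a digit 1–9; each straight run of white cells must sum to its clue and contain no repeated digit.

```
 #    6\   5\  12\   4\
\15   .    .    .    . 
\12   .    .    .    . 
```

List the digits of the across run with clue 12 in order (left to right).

2 4 5 1

4 in 2 cells must be {1,3}.
Nothing is forced directly, so branch on R1C4, whose candidates are 1 or 3. If R1C4 = 1: that forces R2C4 = 3, after which R2C3 would have to be in {1,2,6} for the 12 across but in {3,4,5,7,8,9} for the 12 down — contradiction. So R1C4 = 3.
R2C4 = 4 − 3 = 1 completes the 4 down.
Nothing is forced directly, so branch on R1C2, whose candidates are 1 or 2 or 4. If R1C2 = 2: that forces R2C2 = 3, after which R2C3 would have to be in {2,6} for the 12 across but in {3,4,5,7,8,9} for the 12 down — contradiction. If R1C2 = 4: that forces R1C3 = 7, after which R2C2 would have to be in {2,3,4,5,6} for the 12 across but in {1} for the 5 down — contradiction. So R1C2 = 1.
R2C2 = 5 − 1 = 4 completes the 5 down.
R2C3 = 5: the only remaining digit allowed by both the 12 across and the 12 down.
R1C3 = 12 − 5 = 7 completes the 12 down.
R2C1 = 12 − 10 = 2 completes the 12 across.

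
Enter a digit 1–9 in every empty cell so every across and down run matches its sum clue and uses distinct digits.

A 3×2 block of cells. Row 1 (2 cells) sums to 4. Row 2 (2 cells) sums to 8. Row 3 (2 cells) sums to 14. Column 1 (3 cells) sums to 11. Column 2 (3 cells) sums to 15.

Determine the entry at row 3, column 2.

8

4 in 2 cells must be {1,3}.
Nothing is forced directly, so branch on (3,1), whose candidates are 5 or 6 or 8. If (3,1) = 5: then (1,1) would have to be in {1,3} for the 4 across but in {2,4} for the 11 down — contradiction. If (3,1) = 8: that forces (1,1) = 1, (1,2) = 3, (2,1) = 2, after which (2,2) would have to be in {6} for the 8 across but in {4,5,7,8} for the 15 down — contradiction. So (3,1) = 6.
(3,2) = 14 − 6 = 8 completes the 14 across.
Nothing is forced directly, so branch on (1,1), whose candidates are 1 or 3. If (1,1) = 1: that forces (1,2) = 3, after which (2,1) would have to be in {1,2,3,5,6,7} for the 8 across but in {4} for the 11 down — contradiction. So (1,1) = 3.
(1,2) = 4 − 3 = 1 completes the 4 across.
(2,1) = 11 − 9 = 2 completes the 11 down.
(2,2) = 8 − 2 = 6 completes the 8 across.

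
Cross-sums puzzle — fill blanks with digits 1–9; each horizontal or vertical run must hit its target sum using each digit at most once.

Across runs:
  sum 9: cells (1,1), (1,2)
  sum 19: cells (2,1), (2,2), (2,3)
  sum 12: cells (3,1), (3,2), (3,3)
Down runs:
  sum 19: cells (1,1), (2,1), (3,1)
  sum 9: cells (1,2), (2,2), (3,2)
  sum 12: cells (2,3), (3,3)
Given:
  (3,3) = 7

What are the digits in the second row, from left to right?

8, 6, 5

(2,3) = 12 − 7 = 5 completes the 12 down.
(2,2) = 6: the only remaining digit allowed by both the 19 across and the 9 down.
(2,1) = 19 − 11 = 8 completes the 19 across.
Nothing is forced directly, so branch on (1,2), whose candidates are 1 or 2. If (1,2) = 1: then (1,1) would have to be in {8} for the 9 across but in {2,4,5,6,7,9} for the 19 down — contradiction. So (1,2) = 2.
(1,1) = 9 − 2 = 7 completes the 9 across.
(3,1) = 19 − 15 = 4 completes the 19 down.
(3,2) = 12 − 11 = 1 completes the 12 across.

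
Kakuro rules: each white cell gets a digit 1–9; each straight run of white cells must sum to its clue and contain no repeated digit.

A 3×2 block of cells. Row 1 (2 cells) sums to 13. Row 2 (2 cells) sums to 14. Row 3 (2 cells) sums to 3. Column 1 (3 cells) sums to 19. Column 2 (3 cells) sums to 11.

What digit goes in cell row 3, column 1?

3 in 2 cells must be {1,2}.
The 3 across and the 19 down share only 2, so (3,1) = 2.
(3,2) = 3 − 2 = 1 completes the 3 across.
Nothing is forced directly, so branch on (1,1), whose candidates are 8 or 9. If (1,1) = 8: then (1,2) would have to be in {5} for the 13 across but in {2,3,4,6,7,8} for the 11 down — contradiction. So (1,1) = 9.
(1,2) = 13 − 9 = 4 completes the 13 across.
(2,1) = 19 − 11 = 8 completes the 19 down.
(2,2) = 14 − 8 = 6 completes the 14 across.

2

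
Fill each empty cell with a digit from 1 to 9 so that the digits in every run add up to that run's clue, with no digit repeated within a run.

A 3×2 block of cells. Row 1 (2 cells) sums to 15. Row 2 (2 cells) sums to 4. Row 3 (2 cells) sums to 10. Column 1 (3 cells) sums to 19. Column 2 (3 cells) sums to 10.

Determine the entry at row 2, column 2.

1

4 in 2 cells must be {1,3}.
The 4 across and the 19 down share only 3, so (2,1) = 3.
(2,2) = 4 − 3 = 1 completes the 4 across.
Nothing is forced directly, so branch on (1,1), whose candidates are 7 or 9. If (1,1) = 7: then (1,2) would have to be in {8} for the 15 across but in {2,3,4,5,6,7} for the 10 down — contradiction. So (1,1) = 9.
(1,2) = 15 − 9 = 6 completes the 15 across.
(3,1) = 19 − 12 = 7 completes the 19 down.
(3,2) = 10 − 7 = 3 completes the 10 across.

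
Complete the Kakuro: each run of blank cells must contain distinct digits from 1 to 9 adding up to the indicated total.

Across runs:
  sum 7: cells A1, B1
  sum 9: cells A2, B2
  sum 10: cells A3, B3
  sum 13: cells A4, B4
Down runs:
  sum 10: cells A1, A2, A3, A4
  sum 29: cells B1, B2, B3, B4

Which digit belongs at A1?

2

10 in 4 cells must be {1,2,3,4}; 29 in 4 cells must be {5,7,8,9}.
Only 5 fits B1 under both its across sum 7 and down sum 29.
The 13 across and the 10 down share only 4, so A4 = 4.
B4 = 13 − 4 = 9 completes the 13 across.
A1 = 7 − 5 = 2 completes the 7 across.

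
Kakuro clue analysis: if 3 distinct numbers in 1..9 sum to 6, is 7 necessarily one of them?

No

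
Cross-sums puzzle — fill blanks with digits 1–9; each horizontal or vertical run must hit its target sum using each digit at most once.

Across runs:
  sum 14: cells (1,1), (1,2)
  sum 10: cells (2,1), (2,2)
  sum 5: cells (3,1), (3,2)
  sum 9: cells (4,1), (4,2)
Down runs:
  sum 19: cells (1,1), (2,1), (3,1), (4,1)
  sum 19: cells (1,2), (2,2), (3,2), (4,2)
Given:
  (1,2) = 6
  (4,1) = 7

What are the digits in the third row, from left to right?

(1,1) = 14 − 6 = 8 completes the 14 across.
(4,2) = 9 − 7 = 2 completes the 9 across.
No cell is forced outright now. (2,1) can only be 1 or 3 (the digits allowed by both its 10 across and its 19 down). If (2,1) = 1: then (2,2) would have to be in {9} for the 10 across but in {3,4,7,8} for the 19 down — contradiction. So (2,1) = 3.
(2,2) = 10 − 3 = 7 completes the 10 across.
(3,1) = 19 − 18 = 1 completes the 19 down.
(3,2) = 5 − 1 = 4 completes the 5 across.

1 4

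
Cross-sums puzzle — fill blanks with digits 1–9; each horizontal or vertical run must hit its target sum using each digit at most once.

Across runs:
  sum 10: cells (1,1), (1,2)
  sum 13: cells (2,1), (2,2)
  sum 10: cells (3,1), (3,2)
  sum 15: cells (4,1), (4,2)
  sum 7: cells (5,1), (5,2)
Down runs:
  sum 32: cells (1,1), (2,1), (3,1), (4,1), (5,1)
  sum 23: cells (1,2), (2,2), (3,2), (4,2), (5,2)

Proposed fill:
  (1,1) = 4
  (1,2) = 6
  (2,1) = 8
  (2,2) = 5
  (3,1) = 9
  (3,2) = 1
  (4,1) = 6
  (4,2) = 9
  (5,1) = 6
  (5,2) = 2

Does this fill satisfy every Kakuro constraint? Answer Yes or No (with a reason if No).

No — the across run (5,1)–(5,2) sums to 8, not 7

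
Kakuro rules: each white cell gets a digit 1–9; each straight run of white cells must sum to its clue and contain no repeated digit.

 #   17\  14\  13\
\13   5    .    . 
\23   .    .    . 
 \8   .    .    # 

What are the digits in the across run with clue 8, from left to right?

23 in 3 cells must be {6,8,9}.
R3C1 = 3: the only remaining digit allowed by both the 8 across and the 17 down.
R3C2 = 8 − 3 = 5 completes the 8 across.
R2C1 = 17 − 8 = 9 completes the 17 down.
No cell is forced outright now. R2C2 can only be 6 or 8 (the digits allowed by both its 23 across and its 14 down). If R2C2 = 6: then R1C2 would have to be in {1,2,6,7} for the 13 across but in {3} for the 14 down — contradiction. So R2C2 = 8.
R1C2 = 14 − 13 = 1 completes the 14 down.
R1C3 = 13 − 6 = 7 completes the 13 across.
R2C3 = 23 − 17 = 6 completes the 23 across.

3, 5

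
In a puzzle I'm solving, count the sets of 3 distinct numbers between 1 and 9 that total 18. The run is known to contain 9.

4

3 distinct digits from 1–9 sum between 6 and 24.
Keeping only sets containing 9.
Enumerating: {1,8,9}, {2,7,9}, {3,6,9}, {4,5,9}.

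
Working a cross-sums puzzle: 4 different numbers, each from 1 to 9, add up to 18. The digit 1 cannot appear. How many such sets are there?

5

4 distinct digits from 1–9 sum between 10 and 30.
Dropping sets that contain 1.
Enumerating: {2,3,4,9}, {2,3,5,8}, {2,3,6,7}, {2,4,5,7}, {3,4,5,6}.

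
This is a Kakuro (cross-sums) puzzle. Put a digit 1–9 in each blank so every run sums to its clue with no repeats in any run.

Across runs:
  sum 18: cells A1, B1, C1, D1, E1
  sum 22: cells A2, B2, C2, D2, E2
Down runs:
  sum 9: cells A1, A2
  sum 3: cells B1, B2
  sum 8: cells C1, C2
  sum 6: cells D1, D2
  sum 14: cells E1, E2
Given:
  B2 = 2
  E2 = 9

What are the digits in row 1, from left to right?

3 1 7 2 5

3 in 2 cells must be {1,2}.
B1 = 3 − 2 = 1 completes the 3 down.
E1 = 14 − 9 = 5 completes the 14 down.
Nothing is forced directly, so branch on D1, whose candidates are 2 or 4. If D1 = 4: then D2 would have to be in {1,3,4,6,7} for the 22 across but in {2} for the 6 down — contradiction. So D1 = 2.
D2 = 6 − 2 = 4 completes the 6 down.
Nothing is forced directly, so branch on A2, whose candidates are 1 or 6. If A2 = 1: then A1 would have to be in {3,4,6,7} for the 18 across but in {8} for the 9 down — contradiction. So A2 = 6.
A1 = 9 − 6 = 3 completes the 9 down.
C1 = 18 − 11 = 7 completes the 18 across.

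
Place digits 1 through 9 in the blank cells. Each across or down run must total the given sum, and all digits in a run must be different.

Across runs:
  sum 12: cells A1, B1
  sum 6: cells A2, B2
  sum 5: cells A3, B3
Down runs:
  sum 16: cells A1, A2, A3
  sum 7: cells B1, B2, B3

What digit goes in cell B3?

7 in 3 cells must be {1,2,4}.
The 12 across and the 7 down share only 4, so B1 = 4.
A1 = 12 − 4 = 8 completes the 12 across.
Nothing is forced directly, so branch on B2, whose candidates are 1 or 2. If B2 = 2: then A2 would have to be in {4} for the 6 across but in {1,2,3,5,6,7} for the 16 down — contradiction. So B2 = 1.
A2 = 6 − 1 = 5 completes the 6 across.
A3 = 16 − 13 = 3 completes the 16 down.
B3 = 5 − 3 = 2 completes the 5 across.

2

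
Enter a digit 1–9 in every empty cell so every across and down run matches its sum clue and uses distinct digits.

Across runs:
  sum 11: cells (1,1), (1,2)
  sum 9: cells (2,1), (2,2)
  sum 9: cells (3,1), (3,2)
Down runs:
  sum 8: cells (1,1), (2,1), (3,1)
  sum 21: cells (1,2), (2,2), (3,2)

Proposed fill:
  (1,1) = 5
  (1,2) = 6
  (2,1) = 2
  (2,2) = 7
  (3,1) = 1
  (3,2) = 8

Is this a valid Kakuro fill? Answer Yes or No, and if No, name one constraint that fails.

Yes

Across: 5+6=11; 2+7=9; 1+8=9. Down: 5+2+1=8; 6+7+8=21. No digit repeats within any run.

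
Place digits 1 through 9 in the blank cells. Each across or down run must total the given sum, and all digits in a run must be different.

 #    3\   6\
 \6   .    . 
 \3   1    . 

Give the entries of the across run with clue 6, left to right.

2 4

3 in 2 cells must be {1,2}.
R1C1 = 3 − 1 = 2 completes the 3 down.
R1C2 = 6 − 2 = 4 completes the 6 across.
R2C2 = 3 − 1 = 2 completes the 3 across.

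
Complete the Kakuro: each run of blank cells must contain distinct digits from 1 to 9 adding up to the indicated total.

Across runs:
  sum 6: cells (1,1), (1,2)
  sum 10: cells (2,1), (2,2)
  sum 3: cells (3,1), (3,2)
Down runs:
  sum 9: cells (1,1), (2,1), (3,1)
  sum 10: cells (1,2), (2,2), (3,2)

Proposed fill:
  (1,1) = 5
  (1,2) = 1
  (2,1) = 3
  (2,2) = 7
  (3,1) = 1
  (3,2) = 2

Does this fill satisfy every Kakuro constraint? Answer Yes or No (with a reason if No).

Across: 5+1=6; 3+7=10; 1+2=3. Down: 5+3+1=9; 1+7+2=10. No digit repeats within any run.

Yes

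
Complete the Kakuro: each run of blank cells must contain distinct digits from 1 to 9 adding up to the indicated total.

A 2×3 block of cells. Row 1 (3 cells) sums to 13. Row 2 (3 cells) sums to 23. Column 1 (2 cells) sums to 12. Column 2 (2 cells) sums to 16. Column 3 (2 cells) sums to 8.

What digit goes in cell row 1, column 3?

2

23 in 3 cells must be {6,8,9}; 16 in 2 cells must be {7,9}.
The 23 across and the 16 down share only 9, so (2,2) = 9.
Given what's placed, (2,3) must be 6 to fit the 23 across and 8 down.
(1,2) = 16 − 9 = 7 completes the 16 down.
(1,3) = 8 − 6 = 2 completes the 8 down.
(2,1) = 23 − 15 = 8 completes the 23 across.
(1,1) = 13 − 9 = 4 completes the 13 across.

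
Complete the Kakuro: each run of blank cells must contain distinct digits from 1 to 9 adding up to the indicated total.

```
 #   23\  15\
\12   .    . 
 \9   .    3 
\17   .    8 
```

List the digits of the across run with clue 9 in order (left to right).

6, 3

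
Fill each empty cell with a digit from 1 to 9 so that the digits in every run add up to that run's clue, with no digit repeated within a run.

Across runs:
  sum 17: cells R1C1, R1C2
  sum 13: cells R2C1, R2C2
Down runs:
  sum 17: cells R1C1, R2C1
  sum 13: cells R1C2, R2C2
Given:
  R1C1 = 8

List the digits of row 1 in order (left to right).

8 9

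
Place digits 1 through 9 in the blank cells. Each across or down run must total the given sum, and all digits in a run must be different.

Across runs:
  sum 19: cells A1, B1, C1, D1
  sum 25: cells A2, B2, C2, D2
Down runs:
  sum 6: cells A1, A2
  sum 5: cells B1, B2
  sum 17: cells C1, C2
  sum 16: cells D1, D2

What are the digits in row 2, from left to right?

5 3 8 9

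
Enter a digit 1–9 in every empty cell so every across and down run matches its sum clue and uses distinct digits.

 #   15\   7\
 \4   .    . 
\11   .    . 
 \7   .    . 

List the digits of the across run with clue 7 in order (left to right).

5, 2

4 in 2 cells must be {1,3}; 7 in 3 cells must be {1,2,4}.
The 4 across and the 7 down share only 1, so R1C2 = 1.
R1C1 = 4 − 1 = 3 completes the 4 across.
Nothing is forced directly, so branch on R2C2, whose candidates are 2 or 4. If R2C2 = 2: then R2C1 would have to be in {9} for the 11 across but in {4,5,7,8} for the 15 down — contradiction. So R2C2 = 4.
R2C1 = 11 − 4 = 7 completes the 11 across.
R3C1 = 15 − 10 = 5 completes the 15 down.
R3C2 = 7 − 5 = 2 completes the 7 across.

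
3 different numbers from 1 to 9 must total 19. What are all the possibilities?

{2,8,9}; {3,7,9}; {4,6,9}; {4,7,8}; {5,6,8}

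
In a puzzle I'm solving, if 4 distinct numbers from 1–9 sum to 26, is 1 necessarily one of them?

Counterexample: {2,7,8,9} sums to 26 without using 1.

No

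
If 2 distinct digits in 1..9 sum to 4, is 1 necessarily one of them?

Yes

The only way to make 4 from 2 distinct digits is {1,3}, which contains 1.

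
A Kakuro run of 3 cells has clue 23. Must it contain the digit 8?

The only way to make 23 from 3 distinct digits is {6,8,9}, which contains 8.

Yes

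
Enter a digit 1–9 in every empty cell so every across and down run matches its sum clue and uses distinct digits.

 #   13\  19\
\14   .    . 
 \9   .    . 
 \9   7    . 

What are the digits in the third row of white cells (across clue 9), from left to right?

R1C1 = 5: the only remaining digit allowed by both the 14 across and the 13 down.
R1C2 = 14 − 5 = 9 completes the 14 across.
R2C1 = 13 − 12 = 1 completes the 13 down.
R2C2 = 9 − 1 = 8 completes the 9 across.
R3C2 = 9 − 7 = 2 completes the 9 across.

7 2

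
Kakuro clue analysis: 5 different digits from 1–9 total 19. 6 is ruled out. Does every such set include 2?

Every partition of 19 into 5 distinct digits under that restriction includes 2: {1,2,3,4,9}, {1,2,3,5,8}, {1,2,4,5,7}.

Yes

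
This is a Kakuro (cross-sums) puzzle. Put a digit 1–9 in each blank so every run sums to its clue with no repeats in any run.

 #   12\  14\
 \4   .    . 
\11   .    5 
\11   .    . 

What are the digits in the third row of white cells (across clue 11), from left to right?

5 6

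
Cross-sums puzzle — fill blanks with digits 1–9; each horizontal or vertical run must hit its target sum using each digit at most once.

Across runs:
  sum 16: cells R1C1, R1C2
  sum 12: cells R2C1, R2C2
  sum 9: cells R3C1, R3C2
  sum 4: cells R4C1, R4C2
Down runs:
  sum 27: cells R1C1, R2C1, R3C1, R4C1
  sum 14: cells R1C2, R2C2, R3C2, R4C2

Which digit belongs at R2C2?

4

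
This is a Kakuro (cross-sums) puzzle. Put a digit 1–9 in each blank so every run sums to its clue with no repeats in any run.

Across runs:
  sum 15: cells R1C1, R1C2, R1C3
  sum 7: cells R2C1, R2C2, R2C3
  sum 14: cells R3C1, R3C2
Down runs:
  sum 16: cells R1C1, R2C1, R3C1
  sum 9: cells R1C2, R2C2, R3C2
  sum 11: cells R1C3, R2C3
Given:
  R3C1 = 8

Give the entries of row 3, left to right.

7 in 3 cells must be {1,2,4}.
R3C2 = 14 − 8 = 6 completes the 14 across.
Nothing is forced directly, so branch on R1C2, whose candidates are 1 or 2. If R1C2 = 1: that forces R2C2 = 2, R2C3 = 4, after which R1C3 would have to be in {5,6,8,9} for the 15 across but in {7} for the 11 down — contradiction. So R1C2 = 2.
R2C2 = 9 − 8 = 1 completes the 9 down.
R2C1 = 2: the only remaining digit allowed by both the 7 across and the 16 down.
R2C3 = 7 − 3 = 4 completes the 7 across.
R1C1 = 16 − 10 = 6 completes the 16 down.
R1C3 = 15 − 8 = 7 completes the 15 across.

8, 6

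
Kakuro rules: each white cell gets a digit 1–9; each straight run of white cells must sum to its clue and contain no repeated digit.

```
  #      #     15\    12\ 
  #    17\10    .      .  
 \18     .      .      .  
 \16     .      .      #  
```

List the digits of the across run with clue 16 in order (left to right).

16 in 2 cells must be {7,9}; 17 in 2 cells must be {8,9}.
The 16 across and the 17 down share only 9, so R3C1 = 9.
R3C2 = 16 − 9 = 7 completes the 16 across.
R2C1 = 17 − 9 = 8 completes the 17 down.
No cell is forced outright now. R2C2 can only be 3 or 6 (the digits allowed by both its 18 across and its 15 down). If R2C2 = 3: then R1C2 would have to be in {1,2,3,4,6,7,8,9} for the 10 across but in {5} for the 15 down — contradiction. So R2C2 = 6.
R1C2 = 15 − 13 = 2 completes the 15 down.
R1C3 = 10 − 2 = 8 completes the 10 across.
R2C3 = 18 − 14 = 4 completes the 18 across.

9 7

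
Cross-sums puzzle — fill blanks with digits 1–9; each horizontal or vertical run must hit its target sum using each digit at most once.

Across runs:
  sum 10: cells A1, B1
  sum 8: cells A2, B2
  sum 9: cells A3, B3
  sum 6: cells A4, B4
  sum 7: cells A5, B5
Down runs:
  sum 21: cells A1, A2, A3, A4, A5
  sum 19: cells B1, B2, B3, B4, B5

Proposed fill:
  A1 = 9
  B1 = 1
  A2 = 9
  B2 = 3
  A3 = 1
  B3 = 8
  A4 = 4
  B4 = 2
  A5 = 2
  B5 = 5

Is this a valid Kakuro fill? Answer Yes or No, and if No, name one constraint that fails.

No — the down run A1–A5 sums to 25, not 21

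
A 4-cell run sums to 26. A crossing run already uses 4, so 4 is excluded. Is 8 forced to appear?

Every partition of 26 into 4 distinct digits under that restriction includes 8: {2,7,8,9}, {3,6,8,9}, {5,6,7,8}.

Yes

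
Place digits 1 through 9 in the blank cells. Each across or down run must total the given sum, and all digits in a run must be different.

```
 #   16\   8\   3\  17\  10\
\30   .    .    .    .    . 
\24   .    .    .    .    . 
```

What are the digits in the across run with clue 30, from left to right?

9 5 2 8 6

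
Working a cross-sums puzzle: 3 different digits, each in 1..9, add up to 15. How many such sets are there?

3 distinct digits from 1–9 sum between 6 and 24.

8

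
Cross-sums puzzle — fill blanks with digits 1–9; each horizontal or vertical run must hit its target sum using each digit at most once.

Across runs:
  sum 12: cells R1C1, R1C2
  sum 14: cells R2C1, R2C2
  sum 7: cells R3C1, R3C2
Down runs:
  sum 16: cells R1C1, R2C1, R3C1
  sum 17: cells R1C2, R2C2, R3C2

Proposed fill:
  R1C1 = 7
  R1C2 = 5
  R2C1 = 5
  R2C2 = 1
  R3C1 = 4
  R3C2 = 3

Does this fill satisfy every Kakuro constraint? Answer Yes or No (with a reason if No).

No — the across run R2C1–R2C2 sums to 6, not 14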